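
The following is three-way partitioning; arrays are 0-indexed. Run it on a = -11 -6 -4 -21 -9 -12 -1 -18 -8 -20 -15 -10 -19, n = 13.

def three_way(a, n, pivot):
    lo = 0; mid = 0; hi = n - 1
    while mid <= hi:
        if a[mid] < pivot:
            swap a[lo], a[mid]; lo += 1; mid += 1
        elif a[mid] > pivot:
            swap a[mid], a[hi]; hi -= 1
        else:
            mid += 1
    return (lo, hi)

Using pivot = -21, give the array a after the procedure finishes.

pivot = -21; lo=0, mid=0, hi=12
a[mid]=-11>-21: swap a[0],a[12]; hi=11 → -19 -6 -4 -21 -9 -12 -1 -18 -8 -20 -15 -10 -11
a[mid]=-19>-21: swap a[0],a[11]; hi=10 → -10 -6 -4 -21 -9 -12 -1 -18 -8 -20 -15 -19 -11
a[mid]=-10>-21: swap a[0],a[10]; hi=9 → -15 -6 -4 -21 -9 -12 -1 -18 -8 -20 -10 -19 -11
a[mid]=-15>-21: swap a[0],a[9]; hi=8 → -20 -6 -4 -21 -9 -12 -1 -18 -8 -15 -10 -19 -11
a[mid]=-20>-21: swap a[0],a[8]; hi=7 → -8 -6 -4 -21 -9 -12 -1 -18 -20 -15 -10 -19 -11
a[mid]=-8>-21: swap a[0],a[7]; hi=6 → -18 -6 -4 -21 -9 -12 -1 -8 -20 -15 -10 -19 -11
a[mid]=-18>-21: swap a[0],a[6]; hi=5 → -1 -6 -4 -21 -9 -12 -18 -8 -20 -15 -10 -19 -11
a[mid]=-1>-21: swap a[0],a[5]; hi=4 → -12 -6 -4 -21 -9 -1 -18 -8 -20 -15 -10 -19 -11
a[mid]=-12>-21: swap a[0],a[4]; hi=3 → -9 -6 -4 -21 -12 -1 -18 -8 -20 -15 -10 -19 -11
a[mid]=-9>-21: swap a[0],a[3]; hi=2 → -21 -6 -4 -9 -12 -1 -18 -8 -20 -15 -10 -19 -11
a[mid]=-21=-21: mid=1
a[mid]=-6>-21: swap a[1],a[2]; hi=1 → -21 -4 -6 -9 -12 -1 -18 -8 -20 -15 -10 -19 -11
a[mid]=-4>-21: swap a[1],a[1]; hi=0 → -21 -4 -6 -9 -12 -1 -18 -8 -20 -15 -10 -19 -11
end: lo=0, hi=0; a = -21 -4 -6 -9 -12 -1 -18 -8 -20 -15 -10 -19 -11

-21 -4 -6 -9 -12 -1 -18 -8 -20 -15 -10 -19 -11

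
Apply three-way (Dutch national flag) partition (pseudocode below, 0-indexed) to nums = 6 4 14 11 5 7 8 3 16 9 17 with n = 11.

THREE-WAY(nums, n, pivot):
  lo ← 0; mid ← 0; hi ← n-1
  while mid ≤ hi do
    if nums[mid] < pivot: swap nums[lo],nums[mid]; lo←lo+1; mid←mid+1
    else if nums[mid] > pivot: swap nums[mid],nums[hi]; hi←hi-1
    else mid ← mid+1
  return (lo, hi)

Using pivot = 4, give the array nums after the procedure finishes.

3 4 11 5 7 8 14 16 9 17 6

lo=0 mid=0 hi=10
6>4: swap(0,10), hi=9 ⇒ 17 4 14 11 5 7 8 3 16 9 6
17>4: swap(0,9), hi=8 ⇒ 9 4 14 11 5 7 8 3 16 17 6
9>4: swap(0,8), hi=7 ⇒ 16 4 14 11 5 7 8 3 9 17 6
16>4: swap(0,7), hi=6 ⇒ 3 4 14 11 5 7 8 16 9 17 6
3<4: swap(0,0), lo=1 mid=1 ⇒ 3 4 14 11 5 7 8 16 9 17 6
4=4: mid=2
14>4: swap(2,6), hi=5 ⇒ 3 4 8 11 5 7 14 16 9 17 6
8>4: swap(2,5), hi=4 ⇒ 3 4 7 11 5 8 14 16 9 17 6
7>4: swap(2,4), hi=3 ⇒ 3 4 5 11 7 8 14 16 9 17 6
5>4: swap(2,3), hi=2 ⇒ 3 4 11 5 7 8 14 16 9 17 6
11>4: swap(2,2), hi=1 ⇒ 3 4 11 5 7 8 14 16 9 17 6
done. lo=1 hi=1; nums=3 4 11 5 7 8 14 16 9 17 6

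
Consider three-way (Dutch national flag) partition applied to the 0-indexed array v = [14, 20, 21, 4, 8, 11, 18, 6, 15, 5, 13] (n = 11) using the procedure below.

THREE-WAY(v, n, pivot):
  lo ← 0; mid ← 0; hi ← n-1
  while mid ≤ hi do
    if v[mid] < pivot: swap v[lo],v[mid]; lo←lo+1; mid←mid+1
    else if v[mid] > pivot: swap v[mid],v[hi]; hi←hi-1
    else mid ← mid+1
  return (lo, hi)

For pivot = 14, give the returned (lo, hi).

pivot = 14; lo=0, mid=0, hi=10
v[mid]=14=14: mid=1
v[mid]=20>14: swap v[1],v[10]; hi=9 → [14, 13, 21, 4, 8, 11, 18, 6, 15, 5, 20]
v[mid]=13<14: swap v[0],v[1]; lo=1,mid=2 → [13, 14, 21, 4, 8, 11, 18, 6, 15, 5, 20]
v[mid]=21>14: swap v[2],v[9]; hi=8 → [13, 14, 5, 4, 8, 11, 18, 6, 15, 21, 20]
v[mid]=5<14: swap v[1],v[2]; lo=2,mid=3 → [13, 5, 14, 4, 8, 11, 18, 6, 15, 21, 20]
v[mid]=4<14: swap v[2],v[3]; lo=3,mid=4 → [13, 5, 4, 14, 8, 11, 18, 6, 15, 21, 20]
v[mid]=8<14: swap v[3],v[4]; lo=4,mid=5 → [13, 5, 4, 8, 14, 11, 18, 6, 15, 21, 20]
v[mid]=11<14: swap v[4],v[5]; lo=5,mid=6 → [13, 5, 4, 8, 11, 14, 18, 6, 15, 21, 20]
v[mid]=18>14: swap v[6],v[8]; hi=7 → [13, 5, 4, 8, 11, 14, 15, 6, 18, 21, 20]
v[mid]=15>14: swap v[6],v[7]; hi=6 → [13, 5, 4, 8, 11, 14, 6, 15, 18, 21, 20]
v[mid]=6<14: swap v[5],v[6]; lo=6,mid=7 → [13, 5, 4, 8, 11, 6, 14, 15, 18, 21, 20]
end: lo=6, hi=6; v = [13, 5, 4, 8, 11, 6, 14, 15, 18, 21, 20]

(6, 6)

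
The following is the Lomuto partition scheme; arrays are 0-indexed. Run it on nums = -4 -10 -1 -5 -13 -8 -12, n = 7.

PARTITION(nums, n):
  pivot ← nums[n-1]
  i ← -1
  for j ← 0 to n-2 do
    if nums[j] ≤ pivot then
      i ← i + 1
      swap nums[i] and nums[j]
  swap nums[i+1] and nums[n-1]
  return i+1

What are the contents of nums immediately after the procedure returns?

-13 -12 -1 -5 -4 -8 -10

pivot = nums[6] = -12; i = -1
j=0: nums[0]=-4 > -12 → no swap
j=1: nums[1]=-10 > -12 → no swap
j=2: nums[2]=-1 > -12 → no swap
j=3: nums[3]=-5 > -12 → no swap
j=4: nums[4]=-13 ≤ -12 → i=0, swap nums[0],nums[4] → -13 -10 -1 -5 -4 -8 -12
j=5: nums[5]=-8 > -12 → no swap
final swap nums[1],nums[6] → -13 -12 -1 -5 -4 -8 -10; return 1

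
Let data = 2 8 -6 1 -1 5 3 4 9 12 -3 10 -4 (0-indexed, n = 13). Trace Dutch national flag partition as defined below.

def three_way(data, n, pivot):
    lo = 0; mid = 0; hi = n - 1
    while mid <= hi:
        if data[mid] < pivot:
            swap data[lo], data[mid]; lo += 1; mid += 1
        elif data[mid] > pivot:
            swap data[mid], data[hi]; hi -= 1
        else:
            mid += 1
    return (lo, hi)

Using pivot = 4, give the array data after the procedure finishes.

2 -4 -6 1 -1 -3 3 4 12 9 10 5 8

pivot = 4; lo=0, mid=0, hi=12
data[mid]=2<4: swap data[0],data[0]; lo=1,mid=1 → 2 8 -6 1 -1 5 3 4 9 12 -3 10 -4
data[mid]=8>4: swap data[1],data[12]; hi=11 → 2 -4 -6 1 -1 5 3 4 9 12 -3 10 8
data[mid]=-4<4: swap data[1],data[1]; lo=2,mid=2 → 2 -4 -6 1 -1 5 3 4 9 12 -3 10 8
data[mid]=-6<4: swap data[2],data[2]; lo=3,mid=3 → 2 -4 -6 1 -1 5 3 4 9 12 -3 10 8
data[mid]=1<4: swap data[3],data[3]; lo=4,mid=4 → 2 -4 -6 1 -1 5 3 4 9 12 -3 10 8
data[mid]=-1<4: swap data[4],data[4]; lo=5,mid=5 → 2 -4 -6 1 -1 5 3 4 9 12 -3 10 8
data[mid]=5>4: swap data[5],data[11]; hi=10 → 2 -4 -6 1 -1 10 3 4 9 12 -3 5 8
data[mid]=10>4: swap data[5],data[10]; hi=9 → 2 -4 -6 1 -1 -3 3 4 9 12 10 5 8
data[mid]=-3<4: swap data[5],data[5]; lo=6,mid=6 → 2 -4 -6 1 -1 -3 3 4 9 12 10 5 8
data[mid]=3<4: swap data[6],data[6]; lo=7,mid=7 → 2 -4 -6 1 -1 -3 3 4 9 12 10 5 8
data[mid]=4=4: mid=8
data[mid]=9>4: swap data[8],data[9]; hi=8 → 2 -4 -6 1 -1 -3 3 4 12 9 10 5 8
data[mid]=12>4: swap data[8],data[8]; hi=7 → 2 -4 -6 1 -1 -3 3 4 12 9 10 5 8
end: lo=7, hi=7; data = 2 -4 -6 1 -1 -3 3 4 12 9 10 5 8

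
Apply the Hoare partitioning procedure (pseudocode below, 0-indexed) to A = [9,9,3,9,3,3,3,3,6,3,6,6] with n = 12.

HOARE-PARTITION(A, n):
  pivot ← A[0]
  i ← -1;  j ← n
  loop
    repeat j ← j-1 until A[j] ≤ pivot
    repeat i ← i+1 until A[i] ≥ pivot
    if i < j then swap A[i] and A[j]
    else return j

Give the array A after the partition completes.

pivot=9
j stops at 11 (6), i stops at 0 (9); swap ⇒ [6,9,3,9,3,3,3,3,6,3,6,9]
j stops at 10 (6), i stops at 1 (9); swap ⇒ [6,6,3,9,3,3,3,3,6,3,9,9]
j stops at 9 (3), i stops at 3 (9); swap ⇒ [6,6,3,3,3,3,3,3,6,9,9,9]
j stops at 8, i stops at 9; i≥j ⇒ return 8. A=[6,6,3,3,3,3,3,3,6,9,9,9]

[6,6,3,3,3,3,3,3,6,9,9,9]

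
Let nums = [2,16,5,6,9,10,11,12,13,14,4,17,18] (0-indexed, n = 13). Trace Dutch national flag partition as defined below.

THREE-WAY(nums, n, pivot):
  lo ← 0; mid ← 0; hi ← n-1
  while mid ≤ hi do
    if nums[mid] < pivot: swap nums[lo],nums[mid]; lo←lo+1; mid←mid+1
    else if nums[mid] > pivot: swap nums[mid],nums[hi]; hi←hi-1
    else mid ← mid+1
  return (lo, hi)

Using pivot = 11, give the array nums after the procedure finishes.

pivot = 11; lo=0, mid=0, hi=12
nums[mid]=2<11: swap nums[0],nums[0]; lo=1,mid=1 → [2,16,5,6,9,10,11,12,13,14,4,17,18]
nums[mid]=16>11: swap nums[1],nums[12]; hi=11 → [2,18,5,6,9,10,11,12,13,14,4,17,16]
nums[mid]=18>11: swap nums[1],nums[11]; hi=10 → [2,17,5,6,9,10,11,12,13,14,4,18,16]
nums[mid]=17>11: swap nums[1],nums[10]; hi=9 → [2,4,5,6,9,10,11,12,13,14,17,18,16]
nums[mid]=4<11: swap nums[1],nums[1]; lo=2,mid=2 → [2,4,5,6,9,10,11,12,13,14,17,18,16]
nums[mid]=5<11: swap nums[2],nums[2]; lo=3,mid=3 → [2,4,5,6,9,10,11,12,13,14,17,18,16]
nums[mid]=6<11: swap nums[3],nums[3]; lo=4,mid=4 → [2,4,5,6,9,10,11,12,13,14,17,18,16]
nums[mid]=9<11: swap nums[4],nums[4]; lo=5,mid=5 → [2,4,5,6,9,10,11,12,13,14,17,18,16]
nums[mid]=10<11: swap nums[5],nums[5]; lo=6,mid=6 → [2,4,5,6,9,10,11,12,13,14,17,18,16]
nums[mid]=11=11: mid=7
nums[mid]=12>11: swap nums[7],nums[9]; hi=8 → [2,4,5,6,9,10,11,14,13,12,17,18,16]
nums[mid]=14>11: swap nums[7],nums[8]; hi=7 → [2,4,5,6,9,10,11,13,14,12,17,18,16]
nums[mid]=13>11: swap nums[7],nums[7]; hi=6 → [2,4,5,6,9,10,11,13,14,12,17,18,16]
end: lo=6, hi=6; nums = [2,4,5,6,9,10,11,13,14,12,17,18,16]

[2,4,5,6,9,10,11,13,14,12,17,18,16]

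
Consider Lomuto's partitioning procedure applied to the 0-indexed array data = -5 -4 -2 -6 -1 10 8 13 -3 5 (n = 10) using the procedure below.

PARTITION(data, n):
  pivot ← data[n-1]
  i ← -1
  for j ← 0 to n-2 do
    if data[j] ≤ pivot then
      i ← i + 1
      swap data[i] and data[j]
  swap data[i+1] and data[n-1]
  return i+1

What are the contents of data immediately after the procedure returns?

pivot = data[9] = 5; i = -1
j=0: data[0]=-5 ≤ 5 → i=0, swap data[0],data[0] (no change) → -5 -4 -2 -6 -1 10 8 13 -3 5
j=1: data[1]=-4 ≤ 5 → i=1, swap data[1],data[1] (no change) → -5 -4 -2 -6 -1 10 8 13 -3 5
j=2: data[2]=-2 ≤ 5 → i=2, swap data[2],data[2] (no change) → -5 -4 -2 -6 -1 10 8 13 -3 5
j=3: data[3]=-6 ≤ 5 → i=3, swap data[3],data[3] (no change) → -5 -4 -2 -6 -1 10 8 13 -3 5
j=4: data[4]=-1 ≤ 5 → i=4, swap data[4],data[4] (no change) → -5 -4 -2 -6 -1 10 8 13 -3 5
j=5: data[5]=10 > 5 → no swap
j=6: data[6]=8 > 5 → no swap
j=7: data[7]=13 > 5 → no swap
j=8: data[8]=-3 ≤ 5 → i=5, swap data[5],data[8] → -5 -4 -2 -6 -1 -3 8 13 10 5
final swap data[6],data[9] → -5 -4 -2 -6 -1 -3 5 13 10 8; return 6

-5 -4 -2 -6 -1 -3 5 13 10 8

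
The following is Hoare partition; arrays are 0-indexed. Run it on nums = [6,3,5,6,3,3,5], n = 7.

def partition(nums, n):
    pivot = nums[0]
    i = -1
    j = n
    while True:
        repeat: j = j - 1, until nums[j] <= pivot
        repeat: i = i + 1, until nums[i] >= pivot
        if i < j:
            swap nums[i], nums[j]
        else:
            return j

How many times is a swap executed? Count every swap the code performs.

2

pivot = nums[0] = 6; i = -1, j = 7
j→6 (nums[6]=5≤6), i→0 (nums[0]=6≥6); i<j, swap → [5,3,5,6,3,3,6]
j→5 (nums[5]=3≤6), i→3 (nums[3]=6≥6); i<j, swap → [5,3,5,3,3,6,6]
j→4, i→5; i≥j, return j=4. nums = [5,3,5,3,3,6,6]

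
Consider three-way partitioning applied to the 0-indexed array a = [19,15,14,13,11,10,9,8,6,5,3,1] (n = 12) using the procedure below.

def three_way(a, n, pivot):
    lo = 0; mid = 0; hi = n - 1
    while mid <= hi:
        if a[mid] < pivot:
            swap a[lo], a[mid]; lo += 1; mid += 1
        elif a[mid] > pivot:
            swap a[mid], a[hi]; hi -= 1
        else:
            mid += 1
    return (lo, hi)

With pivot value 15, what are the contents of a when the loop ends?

[1,14,13,11,10,9,8,6,5,3,15,19]

pivot = 15; lo=0, mid=0, hi=11
a[mid]=19>15: swap a[0],a[11]; hi=10 → [1,15,14,13,11,10,9,8,6,5,3,19]
a[mid]=1<15: swap a[0],a[0]; lo=1,mid=1 → [1,15,14,13,11,10,9,8,6,5,3,19]
a[mid]=15=15: mid=2
a[mid]=14<15: swap a[1],a[2]; lo=2,mid=3 → [1,14,15,13,11,10,9,8,6,5,3,19]
a[mid]=13<15: swap a[2],a[3]; lo=3,mid=4 → [1,14,13,15,11,10,9,8,6,5,3,19]
a[mid]=11<15: swap a[3],a[4]; lo=4,mid=5 → [1,14,13,11,15,10,9,8,6,5,3,19]
a[mid]=10<15: swap a[4],a[5]; lo=5,mid=6 → [1,14,13,11,10,15,9,8,6,5,3,19]
a[mid]=9<15: swap a[5],a[6]; lo=6,mid=7 → [1,14,13,11,10,9,15,8,6,5,3,19]
a[mid]=8<15: swap a[6],a[7]; lo=7,mid=8 → [1,14,13,11,10,9,8,15,6,5,3,19]
a[mid]=6<15: swap a[7],a[8]; lo=8,mid=9 → [1,14,13,11,10,9,8,6,15,5,3,19]
a[mid]=5<15: swap a[8],a[9]; lo=9,mid=10 → [1,14,13,11,10,9,8,6,5,15,3,19]
a[mid]=3<15: swap a[9],a[10]; lo=10,mid=11 → [1,14,13,11,10,9,8,6,5,3,15,19]
end: lo=10, hi=10; a = [1,14,13,11,10,9,8,6,5,3,15,19]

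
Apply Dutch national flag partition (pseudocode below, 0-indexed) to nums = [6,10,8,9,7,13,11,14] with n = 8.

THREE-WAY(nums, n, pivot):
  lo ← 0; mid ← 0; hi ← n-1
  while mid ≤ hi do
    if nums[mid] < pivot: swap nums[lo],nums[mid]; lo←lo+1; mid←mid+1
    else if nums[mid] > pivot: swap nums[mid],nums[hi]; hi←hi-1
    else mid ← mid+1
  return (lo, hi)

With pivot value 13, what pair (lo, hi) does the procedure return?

(6, 6)

pivot = 13; lo=0, mid=0, hi=7
nums[mid]=6<13: swap nums[0],nums[0]; lo=1,mid=1 → [6,10,8,9,7,13,11,14]
nums[mid]=10<13: swap nums[1],nums[1]; lo=2,mid=2 → [6,10,8,9,7,13,11,14]
nums[mid]=8<13: swap nums[2],nums[2]; lo=3,mid=3 → [6,10,8,9,7,13,11,14]
nums[mid]=9<13: swap nums[3],nums[3]; lo=4,mid=4 → [6,10,8,9,7,13,11,14]
nums[mid]=7<13: swap nums[4],nums[4]; lo=5,mid=5 → [6,10,8,9,7,13,11,14]
nums[mid]=13=13: mid=6
nums[mid]=11<13: swap nums[5],nums[6]; lo=6,mid=7 → [6,10,8,9,7,11,13,14]
nums[mid]=14>13: swap nums[7],nums[7]; hi=6 → [6,10,8,9,7,11,13,14]
end: lo=6, hi=6; nums = [6,10,8,9,7,11,13,14]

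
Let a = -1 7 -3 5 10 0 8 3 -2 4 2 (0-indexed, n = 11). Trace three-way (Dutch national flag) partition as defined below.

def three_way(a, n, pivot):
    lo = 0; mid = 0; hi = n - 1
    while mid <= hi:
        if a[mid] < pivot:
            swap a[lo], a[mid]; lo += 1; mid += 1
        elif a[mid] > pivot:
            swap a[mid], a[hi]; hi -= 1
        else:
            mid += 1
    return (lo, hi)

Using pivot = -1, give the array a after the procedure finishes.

pivot = -1; lo=0, mid=0, hi=10
a[mid]=-1=-1: mid=1
a[mid]=7>-1: swap a[1],a[10]; hi=9 → -1 2 -3 5 10 0 8 3 -2 4 7
a[mid]=2>-1: swap a[1],a[9]; hi=8 → -1 4 -3 5 10 0 8 3 -2 2 7
a[mid]=4>-1: swap a[1],a[8]; hi=7 → -1 -2 -3 5 10 0 8 3 4 2 7
a[mid]=-2<-1: swap a[0],a[1]; lo=1,mid=2 → -2 -1 -3 5 10 0 8 3 4 2 7
a[mid]=-3<-1: swap a[1],a[2]; lo=2,mid=3 → -2 -3 -1 5 10 0 8 3 4 2 7
a[mid]=5>-1: swap a[3],a[7]; hi=6 → -2 -3 -1 3 10 0 8 5 4 2 7
a[mid]=3>-1: swap a[3],a[6]; hi=5 → -2 -3 -1 8 10 0 3 5 4 2 7
a[mid]=8>-1: swap a[3],a[5]; hi=4 → -2 -3 -1 0 10 8 3 5 4 2 7
a[mid]=0>-1: swap a[3],a[4]; hi=3 → -2 -3 -1 10 0 8 3 5 4 2 7
a[mid]=10>-1: swap a[3],a[3]; hi=2 → -2 -3 -1 10 0 8 3 5 4 2 7
end: lo=2, hi=2; a = -2 -3 -1 10 0 8 3 5 4 2 7

-2 -3 -1 10 0 8 3 5 4 2 7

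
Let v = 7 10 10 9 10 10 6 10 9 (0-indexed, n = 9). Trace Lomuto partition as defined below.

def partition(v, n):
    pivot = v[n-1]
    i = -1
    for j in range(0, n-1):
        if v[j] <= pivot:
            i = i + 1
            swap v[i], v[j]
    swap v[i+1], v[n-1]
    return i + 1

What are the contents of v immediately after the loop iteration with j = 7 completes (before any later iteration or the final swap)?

7 9 6 10 10 10 10 10 9

pivot=9, i=-1
j=0: 7≤9, i=0, swap(0,0) ⇒ 7 10 10 9 10 10 6 10 9
j=1: 10>9, skip
j=2: 10>9, skip
j=3: 9≤9, i=1, swap(1,3) ⇒ 7 9 10 10 10 10 6 10 9
j=4: 10>9, skip
j=5: 10>9, skip
j=6: 6≤9, i=2, swap(2,6) ⇒ 7 9 6 10 10 10 10 10 9
j=7: 10>9, skip
(after j=7) v = 7 9 6 10 10 10 10 10 9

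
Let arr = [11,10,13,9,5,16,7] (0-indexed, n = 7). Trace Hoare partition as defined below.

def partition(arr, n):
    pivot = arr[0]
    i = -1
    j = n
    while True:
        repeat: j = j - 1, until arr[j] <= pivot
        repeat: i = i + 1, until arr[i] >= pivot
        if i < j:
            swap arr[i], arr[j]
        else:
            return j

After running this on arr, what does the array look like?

[7,10,5,9,13,16,11]

pivot = arr[0] = 11; i = -1, j = 7
j→6 (arr[6]=7≤11), i→0 (arr[0]=11≥11); i<j, swap → [7,10,13,9,5,16,11]
j→4 (arr[4]=5≤11), i→2 (arr[2]=13≥11); i<j, swap → [7,10,5,9,13,16,11]
j→3, i→4; i≥j, return j=3. arr = [7,10,5,9,13,16,11]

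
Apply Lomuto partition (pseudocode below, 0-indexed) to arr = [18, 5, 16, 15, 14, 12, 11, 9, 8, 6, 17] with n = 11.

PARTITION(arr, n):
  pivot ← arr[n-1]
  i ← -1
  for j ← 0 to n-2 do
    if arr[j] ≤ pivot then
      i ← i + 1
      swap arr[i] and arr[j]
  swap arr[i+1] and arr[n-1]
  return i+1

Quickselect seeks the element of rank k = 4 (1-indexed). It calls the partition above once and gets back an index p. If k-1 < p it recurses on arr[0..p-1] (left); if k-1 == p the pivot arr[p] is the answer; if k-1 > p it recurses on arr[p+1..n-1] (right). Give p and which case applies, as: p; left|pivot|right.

9; left

pivot = arr[10] = 17; i = -1
j=0: arr[0]=18 > 17 → no swap
j=1: arr[1]=5 ≤ 17 → i=0, swap arr[0],arr[1] → [5, 18, 16, 15, 14, 12, 11, 9, 8, 6, 17]
j=2: arr[2]=16 ≤ 17 → i=1, swap arr[1],arr[2] → [5, 16, 18, 15, 14, 12, 11, 9, 8, 6, 17]
j=3: arr[3]=15 ≤ 17 → i=2, swap arr[2],arr[3] → [5, 16, 15, 18, 14, 12, 11, 9, 8, 6, 17]
j=4: arr[4]=14 ≤ 17 → i=3, swap arr[3],arr[4] → [5, 16, 15, 14, 18, 12, 11, 9, 8, 6, 17]
j=5: arr[5]=12 ≤ 17 → i=4, swap arr[4],arr[5] → [5, 16, 15, 14, 12, 18, 11, 9, 8, 6, 17]
j=6: arr[6]=11 ≤ 17 → i=5, swap arr[5],arr[6] → [5, 16, 15, 14, 12, 11, 18, 9, 8, 6, 17]
j=7: arr[7]=9 ≤ 17 → i=6, swap arr[6],arr[7] → [5, 16, 15, 14, 12, 11, 9, 18, 8, 6, 17]
j=8: arr[8]=8 ≤ 17 → i=7, swap arr[7],arr[8] → [5, 16, 15, 14, 12, 11, 9, 8, 18, 6, 17]
j=9: arr[9]=6 ≤ 17 → i=8, swap arr[8],arr[9] → [5, 16, 15, 14, 12, 11, 9, 8, 6, 18, 17]
final swap arr[9],arr[10] → [5, 16, 15, 14, 12, 11, 9, 8, 6, 17, 18]; return 9
p = 9; k-1 = 3 < 9 ⇒ left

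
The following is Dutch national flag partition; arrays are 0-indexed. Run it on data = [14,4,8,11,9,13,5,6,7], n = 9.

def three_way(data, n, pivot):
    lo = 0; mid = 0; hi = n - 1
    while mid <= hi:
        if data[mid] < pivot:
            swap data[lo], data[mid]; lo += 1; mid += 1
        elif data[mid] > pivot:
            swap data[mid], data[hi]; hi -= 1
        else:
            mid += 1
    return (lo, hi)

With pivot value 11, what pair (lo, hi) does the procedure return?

pivot = 11; lo=0, mid=0, hi=8
data[mid]=14>11: swap data[0],data[8]; hi=7 → [7,4,8,11,9,13,5,6,14]
data[mid]=7<11: swap data[0],data[0]; lo=1,mid=1 → [7,4,8,11,9,13,5,6,14]
data[mid]=4<11: swap data[1],data[1]; lo=2,mid=2 → [7,4,8,11,9,13,5,6,14]
data[mid]=8<11: swap data[2],data[2]; lo=3,mid=3 → [7,4,8,11,9,13,5,6,14]
data[mid]=11=11: mid=4
data[mid]=9<11: swap data[3],data[4]; lo=4,mid=5 → [7,4,8,9,11,13,5,6,14]
data[mid]=13>11: swap data[5],data[7]; hi=6 → [7,4,8,9,11,6,5,13,14]
data[mid]=6<11: swap data[4],data[5]; lo=5,mid=6 → [7,4,8,9,6,11,5,13,14]
data[mid]=5<11: swap data[5],data[6]; lo=6,mid=7 → [7,4,8,9,6,5,11,13,14]
end: lo=6, hi=6; data = [7,4,8,9,6,5,11,13,14]

(6, 6)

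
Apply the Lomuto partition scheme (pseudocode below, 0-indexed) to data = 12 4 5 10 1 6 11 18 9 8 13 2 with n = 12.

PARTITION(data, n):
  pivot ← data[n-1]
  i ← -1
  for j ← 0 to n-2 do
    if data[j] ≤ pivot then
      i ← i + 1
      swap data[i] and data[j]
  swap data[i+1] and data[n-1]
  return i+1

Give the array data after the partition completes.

pivot=2, i=-1
j=0: 12>2, skip
j=1: 4>2, skip
j=2: 5>2, skip
j=3: 10>2, skip
j=4: 1≤2, i=0, swap(0,4) ⇒ 1 4 5 10 12 6 11 18 9 8 13 2
j=5: 6>2, skip
j=6: 11>2, skip
j=7: 18>2, skip
j=8: 9>2, skip
j=9: 8>2, skip
j=10: 13>2, skip
swap(1,11) ⇒ 1 2 5 10 12 6 11 18 9 8 13 4; return 1

1 2 5 10 12 6 11 18 9 8 13 4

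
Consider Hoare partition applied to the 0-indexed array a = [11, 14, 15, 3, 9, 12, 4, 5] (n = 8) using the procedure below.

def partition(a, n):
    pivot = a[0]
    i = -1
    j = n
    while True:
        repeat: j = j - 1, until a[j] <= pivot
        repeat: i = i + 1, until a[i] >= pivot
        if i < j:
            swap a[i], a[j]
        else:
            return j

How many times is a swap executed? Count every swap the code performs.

pivot=11
j stops at 7 (5), i stops at 0 (11); swap ⇒ [5, 14, 15, 3, 9, 12, 4, 11]
j stops at 6 (4), i stops at 1 (14); swap ⇒ [5, 4, 15, 3, 9, 12, 14, 11]
j stops at 4 (9), i stops at 2 (15); swap ⇒ [5, 4, 9, 3, 15, 12, 14, 11]
j stops at 3, i stops at 4; i≥j ⇒ return 3. a=[5, 4, 9, 3, 15, 12, 14, 11]

3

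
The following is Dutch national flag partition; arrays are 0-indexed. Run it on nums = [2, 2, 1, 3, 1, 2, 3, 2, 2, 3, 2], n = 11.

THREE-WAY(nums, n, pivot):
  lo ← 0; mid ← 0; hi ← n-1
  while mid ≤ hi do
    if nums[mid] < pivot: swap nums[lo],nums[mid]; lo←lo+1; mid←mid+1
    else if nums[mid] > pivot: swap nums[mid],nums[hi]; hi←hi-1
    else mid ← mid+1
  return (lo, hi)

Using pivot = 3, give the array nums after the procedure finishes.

pivot = 3; lo=0, mid=0, hi=10
nums[mid]=2<3: swap nums[0],nums[0]; lo=1,mid=1 → [2, 2, 1, 3, 1, 2, 3, 2, 2, 3, 2]
nums[mid]=2<3: swap nums[1],nums[1]; lo=2,mid=2 → [2, 2, 1, 3, 1, 2, 3, 2, 2, 3, 2]
nums[mid]=1<3: swap nums[2],nums[2]; lo=3,mid=3 → [2, 2, 1, 3, 1, 2, 3, 2, 2, 3, 2]
nums[mid]=3=3: mid=4
nums[mid]=1<3: swap nums[3],nums[4]; lo=4,mid=5 → [2, 2, 1, 1, 3, 2, 3, 2, 2, 3, 2]
nums[mid]=2<3: swap nums[4],nums[5]; lo=5,mid=6 → [2, 2, 1, 1, 2, 3, 3, 2, 2, 3, 2]
nums[mid]=3=3: mid=7
nums[mid]=2<3: swap nums[5],nums[7]; lo=6,mid=8 → [2, 2, 1, 1, 2, 2, 3, 3, 2, 3, 2]
nums[mid]=2<3: swap nums[6],nums[8]; lo=7,mid=9 → [2, 2, 1, 1, 2, 2, 2, 3, 3, 3, 2]
nums[mid]=3=3: mid=10
nums[mid]=2<3: swap nums[7],nums[10]; lo=8,mid=11 → [2, 2, 1, 1, 2, 2, 2, 2, 3, 3, 3]
end: lo=8, hi=10; nums = [2, 2, 1, 1, 2, 2, 2, 2, 3, 3, 3]

[2, 2, 1, 1, 2, 2, 2, 2, 3, 3, 3]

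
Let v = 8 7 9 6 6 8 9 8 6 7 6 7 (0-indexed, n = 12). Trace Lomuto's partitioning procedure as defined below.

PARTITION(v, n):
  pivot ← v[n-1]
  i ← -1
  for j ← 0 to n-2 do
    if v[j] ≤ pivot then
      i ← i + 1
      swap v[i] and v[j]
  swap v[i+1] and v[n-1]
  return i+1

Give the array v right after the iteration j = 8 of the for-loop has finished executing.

7 6 6 6 9 8 9 8 8 7 6 7

pivot = v[11] = 7; i = -1
j=0: v[0]=8 > 7 → no swap
j=1: v[1]=7 ≤ 7 → i=0, swap v[0],v[1] → 7 8 9 6 6 8 9 8 6 7 6 7
j=2: v[2]=9 > 7 → no swap
j=3: v[3]=6 ≤ 7 → i=1, swap v[1],v[3] → 7 6 9 8 6 8 9 8 6 7 6 7
j=4: v[4]=6 ≤ 7 → i=2, swap v[2],v[4] → 7 6 6 8 9 8 9 8 6 7 6 7
j=5: v[5]=8 > 7 → no swap
j=6: v[6]=9 > 7 → no swap
j=7: v[7]=8 > 7 → no swap
j=8: v[8]=6 ≤ 7 → i=3, swap v[3],v[8] → 7 6 6 6 9 8 9 8 8 7 6 7
(after j=8) v = 7 6 6 6 9 8 9 8 8 7 6 7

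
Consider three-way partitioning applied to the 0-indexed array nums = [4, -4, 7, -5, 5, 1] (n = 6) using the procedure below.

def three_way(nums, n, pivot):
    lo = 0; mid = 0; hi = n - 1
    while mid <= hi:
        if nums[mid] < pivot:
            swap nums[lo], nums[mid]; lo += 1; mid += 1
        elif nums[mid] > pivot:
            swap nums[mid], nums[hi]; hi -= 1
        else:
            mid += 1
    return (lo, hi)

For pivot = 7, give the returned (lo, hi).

(5, 5)

pivot = 7; lo=0, mid=0, hi=5
nums[mid]=4<7: swap nums[0],nums[0]; lo=1,mid=1 → [4, -4, 7, -5, 5, 1]
nums[mid]=-4<7: swap nums[1],nums[1]; lo=2,mid=2 → [4, -4, 7, -5, 5, 1]
nums[mid]=7=7: mid=3
nums[mid]=-5<7: swap nums[2],nums[3]; lo=3,mid=4 → [4, -4, -5, 7, 5, 1]
nums[mid]=5<7: swap nums[3],nums[4]; lo=4,mid=5 → [4, -4, -5, 5, 7, 1]
nums[mid]=1<7: swap nums[4],nums[5]; lo=5,mid=6 → [4, -4, -5, 5, 1, 7]
end: lo=5, hi=5; nums = [4, -4, -5, 5, 1, 7]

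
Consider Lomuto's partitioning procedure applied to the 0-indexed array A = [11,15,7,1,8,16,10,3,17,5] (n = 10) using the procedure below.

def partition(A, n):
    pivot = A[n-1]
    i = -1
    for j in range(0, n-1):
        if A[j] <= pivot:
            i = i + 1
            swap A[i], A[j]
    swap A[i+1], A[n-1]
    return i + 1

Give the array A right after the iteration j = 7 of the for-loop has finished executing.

[1,3,7,11,8,16,10,15,17,5]

pivot=5, i=-1
j=0: 11>5, skip
j=1: 15>5, skip
j=2: 7>5, skip
j=3: 1≤5, i=0, swap(0,3) ⇒ [1,15,7,11,8,16,10,3,17,5]
j=4: 8>5, skip
j=5: 16>5, skip
j=6: 10>5, skip
j=7: 3≤5, i=1, swap(1,7) ⇒ [1,3,7,11,8,16,10,15,17,5]
(after j=7) A = [1,3,7,11,8,16,10,15,17,5]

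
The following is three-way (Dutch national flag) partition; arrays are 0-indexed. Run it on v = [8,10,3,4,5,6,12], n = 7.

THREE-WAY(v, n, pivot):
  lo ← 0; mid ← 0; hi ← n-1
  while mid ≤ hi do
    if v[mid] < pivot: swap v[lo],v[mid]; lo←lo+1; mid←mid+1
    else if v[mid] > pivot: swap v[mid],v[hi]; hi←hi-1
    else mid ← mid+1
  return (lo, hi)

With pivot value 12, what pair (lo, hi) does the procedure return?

(6, 6)

pivot = 12; lo=0, mid=0, hi=6
v[mid]=8<12: swap v[0],v[0]; lo=1,mid=1 → [8,10,3,4,5,6,12]
v[mid]=10<12: swap v[1],v[1]; lo=2,mid=2 → [8,10,3,4,5,6,12]
v[mid]=3<12: swap v[2],v[2]; lo=3,mid=3 → [8,10,3,4,5,6,12]
v[mid]=4<12: swap v[3],v[3]; lo=4,mid=4 → [8,10,3,4,5,6,12]
v[mid]=5<12: swap v[4],v[4]; lo=5,mid=5 → [8,10,3,4,5,6,12]
v[mid]=6<12: swap v[5],v[5]; lo=6,mid=6 → [8,10,3,4,5,6,12]
v[mid]=12=12: mid=7
end: lo=6, hi=6; v = [8,10,3,4,5,6,12]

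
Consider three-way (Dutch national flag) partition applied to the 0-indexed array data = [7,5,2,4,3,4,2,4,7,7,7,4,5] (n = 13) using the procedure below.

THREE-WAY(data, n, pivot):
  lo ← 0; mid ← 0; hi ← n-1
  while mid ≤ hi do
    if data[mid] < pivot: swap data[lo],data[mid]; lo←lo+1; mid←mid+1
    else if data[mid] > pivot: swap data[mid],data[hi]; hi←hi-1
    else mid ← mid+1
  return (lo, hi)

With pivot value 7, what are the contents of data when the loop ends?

pivot = 7; lo=0, mid=0, hi=12
data[mid]=7=7: mid=1
data[mid]=5<7: swap data[0],data[1]; lo=1,mid=2 → [5,7,2,4,3,4,2,4,7,7,7,4,5]
data[mid]=2<7: swap data[1],data[2]; lo=2,mid=3 → [5,2,7,4,3,4,2,4,7,7,7,4,5]
data[mid]=4<7: swap data[2],data[3]; lo=3,mid=4 → [5,2,4,7,3,4,2,4,7,7,7,4,5]
data[mid]=3<7: swap data[3],data[4]; lo=4,mid=5 → [5,2,4,3,7,4,2,4,7,7,7,4,5]
data[mid]=4<7: swap data[4],data[5]; lo=5,mid=6 → [5,2,4,3,4,7,2,4,7,7,7,4,5]
data[mid]=2<7: swap data[5],data[6]; lo=6,mid=7 → [5,2,4,3,4,2,7,4,7,7,7,4,5]
data[mid]=4<7: swap data[6],data[7]; lo=7,mid=8 → [5,2,4,3,4,2,4,7,7,7,7,4,5]
data[mid]=7=7: mid=9
data[mid]=7=7: mid=10
data[mid]=7=7: mid=11
data[mid]=4<7: swap data[7],data[11]; lo=8,mid=12 → [5,2,4,3,4,2,4,4,7,7,7,7,5]
data[mid]=5<7: swap data[8],data[12]; lo=9,mid=13 → [5,2,4,3,4,2,4,4,5,7,7,7,7]
end: lo=9, hi=12; data = [5,2,4,3,4,2,4,4,5,7,7,7,7]

[5,2,4,3,4,2,4,4,5,7,7,7,7]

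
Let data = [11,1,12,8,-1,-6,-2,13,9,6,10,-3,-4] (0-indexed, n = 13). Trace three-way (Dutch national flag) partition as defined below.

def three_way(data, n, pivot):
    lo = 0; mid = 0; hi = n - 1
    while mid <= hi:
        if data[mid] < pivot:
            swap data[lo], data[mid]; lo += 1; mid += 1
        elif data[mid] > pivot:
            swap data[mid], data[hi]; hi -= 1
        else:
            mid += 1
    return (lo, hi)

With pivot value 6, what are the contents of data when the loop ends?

lo=0 mid=0 hi=12
11>6: swap(0,12), hi=11 ⇒ [-4,1,12,8,-1,-6,-2,13,9,6,10,-3,11]
-4<6: swap(0,0), lo=1 mid=1 ⇒ [-4,1,12,8,-1,-6,-2,13,9,6,10,-3,11]
1<6: swap(1,1), lo=2 mid=2 ⇒ [-4,1,12,8,-1,-6,-2,13,9,6,10,-3,11]
12>6: swap(2,11), hi=10 ⇒ [-4,1,-3,8,-1,-6,-2,13,9,6,10,12,11]
-3<6: swap(2,2), lo=3 mid=3 ⇒ [-4,1,-3,8,-1,-6,-2,13,9,6,10,12,11]
8>6: swap(3,10), hi=9 ⇒ [-4,1,-3,10,-1,-6,-2,13,9,6,8,12,11]
10>6: swap(3,9), hi=8 ⇒ [-4,1,-3,6,-1,-6,-2,13,9,10,8,12,11]
6=6: mid=4
-1<6: swap(3,4), lo=4 mid=5 ⇒ [-4,1,-3,-1,6,-6,-2,13,9,10,8,12,11]
-6<6: swap(4,5), lo=5 mid=6 ⇒ [-4,1,-3,-1,-6,6,-2,13,9,10,8,12,11]
-2<6: swap(5,6), lo=6 mid=7 ⇒ [-4,1,-3,-1,-6,-2,6,13,9,10,8,12,11]
13>6: swap(7,8), hi=7 ⇒ [-4,1,-3,-1,-6,-2,6,9,13,10,8,12,11]
9>6: swap(7,7), hi=6 ⇒ [-4,1,-3,-1,-6,-2,6,9,13,10,8,12,11]
done. lo=6 hi=6; data=[-4,1,-3,-1,-6,-2,6,9,13,10,8,12,11]

[-4,1,-3,-1,-6,-2,6,9,13,10,8,12,11]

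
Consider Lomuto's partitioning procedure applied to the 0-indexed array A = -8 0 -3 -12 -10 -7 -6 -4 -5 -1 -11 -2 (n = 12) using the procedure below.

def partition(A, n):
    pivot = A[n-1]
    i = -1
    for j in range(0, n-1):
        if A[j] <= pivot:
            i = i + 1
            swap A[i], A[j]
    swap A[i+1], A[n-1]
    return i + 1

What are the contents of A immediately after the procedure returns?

-8 -3 -12 -10 -7 -6 -4 -5 -11 -2 0 -1

pivot = A[11] = -2; i = -1
j=0: A[0]=-8 ≤ -2 → i=0, swap A[0],A[0] (no change) → -8 0 -3 -12 -10 -7 -6 -4 -5 -1 -11 -2
j=1: A[1]=0 > -2 → no swap
j=2: A[2]=-3 ≤ -2 → i=1, swap A[1],A[2] → -8 -3 0 -12 -10 -7 -6 -4 -5 -1 -11 -2
j=3: A[3]=-12 ≤ -2 → i=2, swap A[2],A[3] → -8 -3 -12 0 -10 -7 -6 -4 -5 -1 -11 -2
j=4: A[4]=-10 ≤ -2 → i=3, swap A[3],A[4] → -8 -3 -12 -10 0 -7 -6 -4 -5 -1 -11 -2
j=5: A[5]=-7 ≤ -2 → i=4, swap A[4],A[5] → -8 -3 -12 -10 -7 0 -6 -4 -5 -1 -11 -2
j=6: A[6]=-6 ≤ -2 → i=5, swap A[5],A[6] → -8 -3 -12 -10 -7 -6 0 -4 -5 -1 -11 -2
j=7: A[7]=-4 ≤ -2 → i=6, swap A[6],A[7] → -8 -3 -12 -10 -7 -6 -4 0 -5 -1 -11 -2
j=8: A[8]=-5 ≤ -2 → i=7, swap A[7],A[8] → -8 -3 -12 -10 -7 -6 -4 -5 0 -1 -11 -2
j=9: A[9]=-1 > -2 → no swap
j=10: A[10]=-11 ≤ -2 → i=8, swap A[8],A[10] → -8 -3 -12 -10 -7 -6 -4 -5 -11 -1 0 -2
final swap A[9],A[11] → -8 -3 -12 -10 -7 -6 -4 -5 -11 -2 0 -1; return 9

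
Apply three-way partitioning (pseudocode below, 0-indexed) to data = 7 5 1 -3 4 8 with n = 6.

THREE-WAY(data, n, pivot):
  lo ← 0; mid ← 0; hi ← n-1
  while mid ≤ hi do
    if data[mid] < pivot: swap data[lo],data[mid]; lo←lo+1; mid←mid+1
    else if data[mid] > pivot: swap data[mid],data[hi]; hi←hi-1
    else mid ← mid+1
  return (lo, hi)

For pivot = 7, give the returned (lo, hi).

pivot = 7; lo=0, mid=0, hi=5
data[mid]=7=7: mid=1
data[mid]=5<7: swap data[0],data[1]; lo=1,mid=2 → 5 7 1 -3 4 8
data[mid]=1<7: swap data[1],data[2]; lo=2,mid=3 → 5 1 7 -3 4 8
data[mid]=-3<7: swap data[2],data[3]; lo=3,mid=4 → 5 1 -3 7 4 8
data[mid]=4<7: swap data[3],data[4]; lo=4,mid=5 → 5 1 -3 4 7 8
data[mid]=8>7: swap data[5],data[5]; hi=4 → 5 1 -3 4 7 8
end: lo=4, hi=4; data = 5 1 -3 4 7 8

(4, 4)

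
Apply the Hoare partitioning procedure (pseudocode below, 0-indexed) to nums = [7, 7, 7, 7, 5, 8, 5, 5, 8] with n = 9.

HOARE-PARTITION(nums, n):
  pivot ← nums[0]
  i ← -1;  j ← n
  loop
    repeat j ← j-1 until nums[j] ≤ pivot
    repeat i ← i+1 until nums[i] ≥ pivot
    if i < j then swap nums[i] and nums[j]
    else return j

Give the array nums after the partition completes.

[5, 5, 5, 7, 7, 8, 7, 7, 8]

pivot = nums[0] = 7; i = -1, j = 9
j→7 (nums[7]=5≤7), i→0 (nums[0]=7≥7); i<j, swap → [5, 7, 7, 7, 5, 8, 5, 7, 8]
j→6 (nums[6]=5≤7), i→1 (nums[1]=7≥7); i<j, swap → [5, 5, 7, 7, 5, 8, 7, 7, 8]
j→4 (nums[4]=5≤7), i→2 (nums[2]=7≥7); i<j, swap → [5, 5, 5, 7, 7, 8, 7, 7, 8]
j→3, i→3; i≥j, return j=3. nums = [5, 5, 5, 7, 7, 8, 7, 7, 8]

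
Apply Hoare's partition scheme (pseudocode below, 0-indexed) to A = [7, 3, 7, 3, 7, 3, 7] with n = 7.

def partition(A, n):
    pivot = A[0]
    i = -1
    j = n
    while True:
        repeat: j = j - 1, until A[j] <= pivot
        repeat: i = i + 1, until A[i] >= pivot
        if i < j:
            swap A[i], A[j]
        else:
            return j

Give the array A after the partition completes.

[7, 3, 3, 3, 7, 7, 7]

pivot=7
j stops at 6 (7), i stops at 0 (7); swap ⇒ [7, 3, 7, 3, 7, 3, 7]
j stops at 5 (3), i stops at 2 (7); swap ⇒ [7, 3, 3, 3, 7, 7, 7]
j stops at 4, i stops at 4; i≥j ⇒ return 4. A=[7, 3, 3, 3, 7, 7, 7]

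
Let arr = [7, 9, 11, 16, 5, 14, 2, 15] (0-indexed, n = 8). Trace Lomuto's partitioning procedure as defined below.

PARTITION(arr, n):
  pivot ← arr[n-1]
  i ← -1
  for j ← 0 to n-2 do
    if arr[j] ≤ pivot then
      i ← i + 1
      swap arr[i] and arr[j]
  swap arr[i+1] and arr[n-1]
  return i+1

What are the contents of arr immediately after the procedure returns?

pivot = arr[7] = 15; i = -1
j=0: arr[0]=7 ≤ 15 → i=0, swap arr[0],arr[0] (no change) → [7, 9, 11, 16, 5, 14, 2, 15]
j=1: arr[1]=9 ≤ 15 → i=1, swap arr[1],arr[1] (no change) → [7, 9, 11, 16, 5, 14, 2, 15]
j=2: arr[2]=11 ≤ 15 → i=2, swap arr[2],arr[2] (no change) → [7, 9, 11, 16, 5, 14, 2, 15]
j=3: arr[3]=16 > 15 → no swap
j=4: arr[4]=5 ≤ 15 → i=3, swap arr[3],arr[4] → [7, 9, 11, 5, 16, 14, 2, 15]
j=5: arr[5]=14 ≤ 15 → i=4, swap arr[4],arr[5] → [7, 9, 11, 5, 14, 16, 2, 15]
j=6: arr[6]=2 ≤ 15 → i=5, swap arr[5],arr[6] → [7, 9, 11, 5, 14, 2, 16, 15]
final swap arr[6],arr[7] → [7, 9, 11, 5, 14, 2, 15, 16]; return 6

[7, 9, 11, 5, 14, 2, 15, 16]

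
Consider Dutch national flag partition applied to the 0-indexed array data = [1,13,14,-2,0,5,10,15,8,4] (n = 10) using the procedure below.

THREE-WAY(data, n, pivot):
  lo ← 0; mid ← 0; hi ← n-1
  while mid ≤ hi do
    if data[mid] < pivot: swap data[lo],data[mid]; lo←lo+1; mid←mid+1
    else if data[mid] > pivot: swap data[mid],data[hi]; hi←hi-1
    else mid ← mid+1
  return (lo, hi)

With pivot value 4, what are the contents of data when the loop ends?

pivot = 4; lo=0, mid=0, hi=9
data[mid]=1<4: swap data[0],data[0]; lo=1,mid=1 → [1,13,14,-2,0,5,10,15,8,4]
data[mid]=13>4: swap data[1],data[9]; hi=8 → [1,4,14,-2,0,5,10,15,8,13]
data[mid]=4=4: mid=2
data[mid]=14>4: swap data[2],data[8]; hi=7 → [1,4,8,-2,0,5,10,15,14,13]
data[mid]=8>4: swap data[2],data[7]; hi=6 → [1,4,15,-2,0,5,10,8,14,13]
data[mid]=15>4: swap data[2],data[6]; hi=5 → [1,4,10,-2,0,5,15,8,14,13]
data[mid]=10>4: swap data[2],data[5]; hi=4 → [1,4,5,-2,0,10,15,8,14,13]
data[mid]=5>4: swap data[2],data[4]; hi=3 → [1,4,0,-2,5,10,15,8,14,13]
data[mid]=0<4: swap data[1],data[2]; lo=2,mid=3 → [1,0,4,-2,5,10,15,8,14,13]
data[mid]=-2<4: swap data[2],data[3]; lo=3,mid=4 → [1,0,-2,4,5,10,15,8,14,13]
end: lo=3, hi=3; data = [1,0,-2,4,5,10,15,8,14,13]

[1,0,-2,4,5,10,15,8,14,13]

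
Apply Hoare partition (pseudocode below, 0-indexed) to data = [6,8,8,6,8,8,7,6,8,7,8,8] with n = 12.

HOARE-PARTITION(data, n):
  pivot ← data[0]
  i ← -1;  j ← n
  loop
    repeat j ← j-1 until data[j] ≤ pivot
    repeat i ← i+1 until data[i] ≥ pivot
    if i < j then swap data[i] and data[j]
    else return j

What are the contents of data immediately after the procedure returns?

pivot=6
j stops at 7 (6), i stops at 0 (6); swap ⇒ [6,8,8,6,8,8,7,6,8,7,8,8]
j stops at 3 (6), i stops at 1 (8); swap ⇒ [6,6,8,8,8,8,7,6,8,7,8,8]
j stops at 1, i stops at 2; i≥j ⇒ return 1. data=[6,6,8,8,8,8,7,6,8,7,8,8]

[6,6,8,8,8,8,7,6,8,7,8,8]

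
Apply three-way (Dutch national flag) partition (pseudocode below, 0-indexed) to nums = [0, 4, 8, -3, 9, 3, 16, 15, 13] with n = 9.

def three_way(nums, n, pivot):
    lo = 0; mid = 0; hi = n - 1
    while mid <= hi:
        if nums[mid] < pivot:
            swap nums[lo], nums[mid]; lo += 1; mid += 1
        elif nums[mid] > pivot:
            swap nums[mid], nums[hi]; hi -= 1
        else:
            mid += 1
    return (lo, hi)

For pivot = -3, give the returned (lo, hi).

(0, 0)

lo=0 mid=0 hi=8
0>-3: swap(0,8), hi=7 ⇒ [13, 4, 8, -3, 9, 3, 16, 15, 0]
13>-3: swap(0,7), hi=6 ⇒ [15, 4, 8, -3, 9, 3, 16, 13, 0]
15>-3: swap(0,6), hi=5 ⇒ [16, 4, 8, -3, 9, 3, 15, 13, 0]
16>-3: swap(0,5), hi=4 ⇒ [3, 4, 8, -3, 9, 16, 15, 13, 0]
3>-3: swap(0,4), hi=3 ⇒ [9, 4, 8, -3, 3, 16, 15, 13, 0]
9>-3: swap(0,3), hi=2 ⇒ [-3, 4, 8, 9, 3, 16, 15, 13, 0]
-3=-3: mid=1
4>-3: swap(1,2), hi=1 ⇒ [-3, 8, 4, 9, 3, 16, 15, 13, 0]
8>-3: swap(1,1), hi=0 ⇒ [-3, 8, 4, 9, 3, 16, 15, 13, 0]
done. lo=0 hi=0; nums=[-3, 8, 4, 9, 3, 16, 15, 13, 0]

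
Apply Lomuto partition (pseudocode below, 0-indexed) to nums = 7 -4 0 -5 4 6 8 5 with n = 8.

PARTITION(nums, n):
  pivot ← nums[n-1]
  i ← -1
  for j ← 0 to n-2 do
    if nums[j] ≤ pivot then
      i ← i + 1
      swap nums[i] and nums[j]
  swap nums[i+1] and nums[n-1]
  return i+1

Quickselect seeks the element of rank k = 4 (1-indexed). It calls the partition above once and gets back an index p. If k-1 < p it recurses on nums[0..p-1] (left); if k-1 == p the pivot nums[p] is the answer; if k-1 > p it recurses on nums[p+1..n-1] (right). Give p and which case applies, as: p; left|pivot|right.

pivot=5, i=-1
j=0: 7>5, skip
j=1: -4≤5, i=0, swap(0,1) ⇒ -4 7 0 -5 4 6 8 5
j=2: 0≤5, i=1, swap(1,2) ⇒ -4 0 7 -5 4 6 8 5
j=3: -5≤5, i=2, swap(2,3) ⇒ -4 0 -5 7 4 6 8 5
j=4: 4≤5, i=3, swap(3,4) ⇒ -4 0 -5 4 7 6 8 5
j=5: 6>5, skip
j=6: 8>5, skip
swap(4,7) ⇒ -4 0 -5 4 5 6 8 7; return 4
p = 4; k-1 = 3 < 4 ⇒ left

4; left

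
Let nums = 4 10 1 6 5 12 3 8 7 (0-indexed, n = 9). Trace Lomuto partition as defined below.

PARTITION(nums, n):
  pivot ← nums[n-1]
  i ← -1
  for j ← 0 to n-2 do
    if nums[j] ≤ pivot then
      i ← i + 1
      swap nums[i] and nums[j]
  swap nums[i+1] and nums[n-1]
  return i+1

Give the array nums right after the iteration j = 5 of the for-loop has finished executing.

pivot = nums[8] = 7; i = -1
j=0: nums[0]=4 ≤ 7 → i=0, swap nums[0],nums[0] (no change) → 4 10 1 6 5 12 3 8 7
j=1: nums[1]=10 > 7 → no swap
j=2: nums[2]=1 ≤ 7 → i=1, swap nums[1],nums[2] → 4 1 10 6 5 12 3 8 7
j=3: nums[3]=6 ≤ 7 → i=2, swap nums[2],nums[3] → 4 1 6 10 5 12 3 8 7
j=4: nums[4]=5 ≤ 7 → i=3, swap nums[3],nums[4] → 4 1 6 5 10 12 3 8 7
j=5: nums[5]=12 > 7 → no swap
(after j=5) nums = 4 1 6 5 10 12 3 8 7

4 1 6 5 10 12 3 8 7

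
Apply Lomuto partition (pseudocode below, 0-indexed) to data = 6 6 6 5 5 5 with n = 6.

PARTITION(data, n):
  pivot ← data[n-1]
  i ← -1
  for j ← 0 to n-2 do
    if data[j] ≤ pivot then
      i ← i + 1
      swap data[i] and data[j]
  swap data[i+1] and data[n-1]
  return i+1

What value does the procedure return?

pivot = data[5] = 5; i = -1
j=0: data[0]=6 > 5 → no swap
j=1: data[1]=6 > 5 → no swap
j=2: data[2]=6 > 5 → no swap
j=3: data[3]=5 ≤ 5 → i=0, swap data[0],data[3] → 5 6 6 6 5 5
j=4: data[4]=5 ≤ 5 → i=1, swap data[1],data[4] → 5 5 6 6 6 5
final swap data[2],data[5] → 5 5 5 6 6 6; return 2

2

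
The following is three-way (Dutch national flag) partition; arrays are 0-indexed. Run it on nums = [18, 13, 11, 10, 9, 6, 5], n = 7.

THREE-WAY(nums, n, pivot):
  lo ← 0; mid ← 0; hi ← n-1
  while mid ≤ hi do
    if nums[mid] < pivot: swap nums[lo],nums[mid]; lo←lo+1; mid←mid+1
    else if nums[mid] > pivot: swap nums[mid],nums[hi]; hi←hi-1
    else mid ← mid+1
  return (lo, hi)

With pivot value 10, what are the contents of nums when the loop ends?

lo=0 mid=0 hi=6
18>10: swap(0,6), hi=5 ⇒ [5, 13, 11, 10, 9, 6, 18]
5<10: swap(0,0), lo=1 mid=1 ⇒ [5, 13, 11, 10, 9, 6, 18]
13>10: swap(1,5), hi=4 ⇒ [5, 6, 11, 10, 9, 13, 18]
6<10: swap(1,1), lo=2 mid=2 ⇒ [5, 6, 11, 10, 9, 13, 18]
11>10: swap(2,4), hi=3 ⇒ [5, 6, 9, 10, 11, 13, 18]
9<10: swap(2,2), lo=3 mid=3 ⇒ [5, 6, 9, 10, 11, 13, 18]
10=10: mid=4
done. lo=3 hi=3; nums=[5, 6, 9, 10, 11, 13, 18]

[5, 6, 9, 10, 11, 13, 18]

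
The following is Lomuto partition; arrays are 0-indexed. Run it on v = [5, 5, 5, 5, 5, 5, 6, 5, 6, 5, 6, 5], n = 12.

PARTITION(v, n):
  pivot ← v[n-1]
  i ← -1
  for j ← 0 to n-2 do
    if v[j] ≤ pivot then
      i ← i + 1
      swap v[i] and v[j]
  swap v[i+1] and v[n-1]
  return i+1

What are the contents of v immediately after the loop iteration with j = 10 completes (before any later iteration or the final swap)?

[5, 5, 5, 5, 5, 5, 5, 5, 6, 6, 6, 5]

pivot=5, i=-1
j=0: 5≤5, i=0, swap(0,0) ⇒ [5, 5, 5, 5, 5, 5, 6, 5, 6, 5, 6, 5]
j=1: 5≤5, i=1, swap(1,1) ⇒ [5, 5, 5, 5, 5, 5, 6, 5, 6, 5, 6, 5]
j=2: 5≤5, i=2, swap(2,2) ⇒ [5, 5, 5, 5, 5, 5, 6, 5, 6, 5, 6, 5]
j=3: 5≤5, i=3, swap(3,3) ⇒ [5, 5, 5, 5, 5, 5, 6, 5, 6, 5, 6, 5]
j=4: 5≤5, i=4, swap(4,4) ⇒ [5, 5, 5, 5, 5, 5, 6, 5, 6, 5, 6, 5]
j=5: 5≤5, i=5, swap(5,5) ⇒ [5, 5, 5, 5, 5, 5, 6, 5, 6, 5, 6, 5]
j=6: 6>5, skip
j=7: 5≤5, i=6, swap(6,7) ⇒ [5, 5, 5, 5, 5, 5, 5, 6, 6, 5, 6, 5]
j=8: 6>5, skip
j=9: 5≤5, i=7, swap(7,9) ⇒ [5, 5, 5, 5, 5, 5, 5, 5, 6, 6, 6, 5]
j=10: 6>5, skip
(after j=10) v = [5, 5, 5, 5, 5, 5, 5, 5, 6, 6, 6, 5]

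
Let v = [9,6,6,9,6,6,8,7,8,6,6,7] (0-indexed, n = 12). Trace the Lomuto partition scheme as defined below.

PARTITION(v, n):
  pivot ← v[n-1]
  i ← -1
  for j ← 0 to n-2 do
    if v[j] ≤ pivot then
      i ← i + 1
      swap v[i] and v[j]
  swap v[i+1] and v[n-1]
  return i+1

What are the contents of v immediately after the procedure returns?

pivot = v[11] = 7; i = -1
j=0: v[0]=9 > 7 → no swap
j=1: v[1]=6 ≤ 7 → i=0, swap v[0],v[1] → [6,9,6,9,6,6,8,7,8,6,6,7]
j=2: v[2]=6 ≤ 7 → i=1, swap v[1],v[2] → [6,6,9,9,6,6,8,7,8,6,6,7]
j=3: v[3]=9 > 7 → no swap
j=4: v[4]=6 ≤ 7 → i=2, swap v[2],v[4] → [6,6,6,9,9,6,8,7,8,6,6,7]
j=5: v[5]=6 ≤ 7 → i=3, swap v[3],v[5] → [6,6,6,6,9,9,8,7,8,6,6,7]
j=6: v[6]=8 > 7 → no swap
j=7: v[7]=7 ≤ 7 → i=4, swap v[4],v[7] → [6,6,6,6,7,9,8,9,8,6,6,7]
j=8: v[8]=8 > 7 → no swap
j=9: v[9]=6 ≤ 7 → i=5, swap v[5],v[9] → [6,6,6,6,7,6,8,9,8,9,6,7]
j=10: v[10]=6 ≤ 7 → i=6, swap v[6],v[10] → [6,6,6,6,7,6,6,9,8,9,8,7]
final swap v[7],v[11] → [6,6,6,6,7,6,6,7,8,9,8,9]; return 7

[6,6,6,6,7,6,6,7,8,9,8,9]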